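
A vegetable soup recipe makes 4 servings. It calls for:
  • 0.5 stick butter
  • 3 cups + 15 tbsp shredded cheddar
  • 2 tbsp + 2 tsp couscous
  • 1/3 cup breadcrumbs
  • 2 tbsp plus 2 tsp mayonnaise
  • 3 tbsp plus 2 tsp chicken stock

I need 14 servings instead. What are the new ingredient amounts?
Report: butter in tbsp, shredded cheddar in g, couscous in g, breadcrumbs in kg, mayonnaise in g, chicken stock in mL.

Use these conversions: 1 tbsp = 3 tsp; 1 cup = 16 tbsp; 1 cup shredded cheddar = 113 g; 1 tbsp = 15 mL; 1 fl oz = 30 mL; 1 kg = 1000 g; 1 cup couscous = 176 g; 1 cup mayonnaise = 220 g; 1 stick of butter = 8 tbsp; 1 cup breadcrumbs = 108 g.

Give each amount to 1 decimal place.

butter: 14.0 tbsp; shredded cheddar: 1557.3 g; couscous: 102.7 g; breadcrumbs: 0.1 kg; mayonnaise: 128.3 g; chicken stock: 192.5 mL

Scaling factor: 14/4 = 7/2 = 3.5.
butter: 0.5 stick × 7/2 × 8 tbsp/stick = 14.0 tbsp
shredded cheddar: (3 cup + 15 tbsp = 3.9375 cup) × 7/2 × 113 g/cup ≈ 1557.3 g
couscous: (2 tbsp + 2 tsp = 8/3 tbsp) × 7/2 ÷ 16 tbsp/cup × 176 g/cup ≈ 102.7 g
breadcrumbs: 1/3 cup × 7/2 × 108 g/cup ÷ 1000 g/kg ≈ 0.1 kg
mayonnaise: (2 tbsp + 2 tsp = 8/3 tbsp) × 7/2 ÷ 16 tbsp/cup × 220 g/cup ≈ 128.3 g
chicken stock: (3 tbsp + 2 tsp = 11/3 tbsp) × 7/2 × 15 mL/tbsp = 192.5 mL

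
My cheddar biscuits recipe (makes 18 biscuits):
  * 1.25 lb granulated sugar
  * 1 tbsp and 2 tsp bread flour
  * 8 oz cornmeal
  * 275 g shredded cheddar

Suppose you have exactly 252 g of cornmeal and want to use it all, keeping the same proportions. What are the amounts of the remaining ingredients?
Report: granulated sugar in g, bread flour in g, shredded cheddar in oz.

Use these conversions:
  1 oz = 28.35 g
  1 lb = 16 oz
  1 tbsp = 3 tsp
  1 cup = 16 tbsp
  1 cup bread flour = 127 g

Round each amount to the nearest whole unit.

The original recipe has 226.8 g of cornmeal, so the scaling factor is 252 ÷ 226.8 = 10/9.
granulated sugar: 1.25 lb × 10/9 × 16 oz/lb × 28.35 g/oz = 630 g
bread flour: (1 tbsp + 2 tsp = 5/3 tbsp) × 10/9 ÷ 16 tbsp/cup × 127 g/cup ≈ 15 g
shredded cheddar: 275 g × 10/9 ÷ 28.35 g/oz ≈ 11 oz

granulated sugar: 630 g; bread flour: 15 g; shredded cheddar: 11 oz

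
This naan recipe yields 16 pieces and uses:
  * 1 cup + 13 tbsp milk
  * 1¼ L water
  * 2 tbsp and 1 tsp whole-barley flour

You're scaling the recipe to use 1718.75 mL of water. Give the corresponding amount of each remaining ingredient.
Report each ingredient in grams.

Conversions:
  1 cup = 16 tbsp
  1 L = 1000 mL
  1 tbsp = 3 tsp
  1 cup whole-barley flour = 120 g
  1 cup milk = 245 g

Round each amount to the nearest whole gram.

The original recipe has 1250 mL of water, so the scaling factor is 1718.75 ÷ 1250 = 11/8 = 1.375.
milk: (1 cup + 13 tbsp = 1.8125 cup) × 11/8 × 245 g/cup ≈ 611 g
whole-barley flour: (2 tbsp + 1 tsp = 7/3 tbsp) × 11/8 ÷ 16 tbsp/cup × 120 g/cup ≈ 24 g

milk: 611 g; whole-barley flour: 24 g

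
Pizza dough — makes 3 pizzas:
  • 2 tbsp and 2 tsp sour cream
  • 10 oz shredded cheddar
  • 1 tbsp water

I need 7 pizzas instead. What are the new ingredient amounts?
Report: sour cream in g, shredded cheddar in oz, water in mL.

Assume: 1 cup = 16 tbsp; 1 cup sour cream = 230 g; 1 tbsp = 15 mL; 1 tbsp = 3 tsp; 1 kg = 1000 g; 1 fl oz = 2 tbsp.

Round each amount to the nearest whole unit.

sour cream: 89 g; shredded cheddar: 23 oz; water: 35 mL

Scaling factor: 7/3.
sour cream: (2 tbsp + 2 tsp = 8/3 tbsp) × 7/3 ÷ 16 tbsp/cup × 230 g/cup ≈ 89 g
shredded cheddar: 10 oz × 7/3 ≈ 23 oz
water: 1 tbsp × 7/3 × 15 mL/tbsp = 35 mL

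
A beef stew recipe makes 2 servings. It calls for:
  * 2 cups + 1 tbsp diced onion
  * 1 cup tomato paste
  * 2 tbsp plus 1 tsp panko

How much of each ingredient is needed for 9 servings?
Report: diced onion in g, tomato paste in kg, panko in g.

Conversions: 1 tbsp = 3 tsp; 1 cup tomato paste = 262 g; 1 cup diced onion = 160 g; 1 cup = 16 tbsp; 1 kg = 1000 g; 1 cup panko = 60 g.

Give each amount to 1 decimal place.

Scaling factor: 9/2 = 4.5.
diced onion: (2 cup + 1 tbsp = 2.0625 cup) × 9/2 × 160 g/cup = 1485.0 g
tomato paste: 1 cup × 9/2 × 262 g/cup ÷ 1000 g/kg ≈ 1.2 kg
panko: (2 tbsp + 1 tsp = 7/3 tbsp) × 9/2 ÷ 16 tbsp/cup × 60 g/cup ≈ 39.4 g

diced onion: 1485.0 g; tomato paste: 1.2 kg; panko: 39.4 g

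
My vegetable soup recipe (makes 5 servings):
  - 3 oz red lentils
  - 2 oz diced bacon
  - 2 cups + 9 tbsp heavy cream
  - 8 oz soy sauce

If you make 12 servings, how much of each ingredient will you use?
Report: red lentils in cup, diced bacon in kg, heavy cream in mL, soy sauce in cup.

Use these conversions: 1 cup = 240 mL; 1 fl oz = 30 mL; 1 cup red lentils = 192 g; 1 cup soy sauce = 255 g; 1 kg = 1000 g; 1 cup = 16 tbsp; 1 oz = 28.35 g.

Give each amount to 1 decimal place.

red lentils: 1.1 cup; diced bacon: 0.1 kg; heavy cream: 1476.0 mL; soy sauce: 2.1 cup

Scaling factor: 12/5 = 2.4.
red lentils: 3 oz × 12/5 × 28.35 g/oz ÷ 192 g/cup ≈ 1.1 cup
diced bacon: 2 oz × 12/5 × 28.35 g/oz ÷ 1000 g/kg ≈ 0.1 kg
heavy cream: (2 cup + 9 tbsp = 2.5625 cup) × 12/5 × 240 mL/cup = 1476.0 mL
soy sauce: 8 oz × 12/5 × 28.35 g/oz ÷ 255 g/cup ≈ 2.1 cup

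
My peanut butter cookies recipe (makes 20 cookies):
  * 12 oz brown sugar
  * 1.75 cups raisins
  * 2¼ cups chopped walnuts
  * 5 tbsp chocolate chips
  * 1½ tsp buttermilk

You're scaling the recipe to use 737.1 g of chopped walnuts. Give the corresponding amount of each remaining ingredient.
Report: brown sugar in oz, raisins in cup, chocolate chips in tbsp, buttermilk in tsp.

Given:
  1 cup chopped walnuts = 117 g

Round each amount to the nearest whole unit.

brown sugar: 34 oz; raisins: 5 cup; chocolate chips: 14 tbsp; buttermilk: 4 tsp

The original recipe has 263.25 g of chopped walnuts, so the scaling factor is 737.1 ÷ 263.25 = 14/5 = 2.8.
brown sugar: 12 oz × 14/5 ≈ 34 oz
raisins: 1.75 cup × 14/5 ≈ 5 cup
chocolate chips: 5 tbsp × 14/5 = 14 tbsp
buttermilk: 1.5 tsp × 14/5 ≈ 4 tsp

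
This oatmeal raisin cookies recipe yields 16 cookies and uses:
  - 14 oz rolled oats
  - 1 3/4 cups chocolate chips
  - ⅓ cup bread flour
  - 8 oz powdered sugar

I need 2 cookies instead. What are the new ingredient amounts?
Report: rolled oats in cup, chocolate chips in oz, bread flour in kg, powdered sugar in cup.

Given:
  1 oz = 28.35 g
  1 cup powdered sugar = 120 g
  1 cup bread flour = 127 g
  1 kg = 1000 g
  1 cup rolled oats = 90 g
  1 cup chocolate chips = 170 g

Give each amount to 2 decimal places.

rolled oats: 0.55 cup; chocolate chips: 1.31 oz; bread flour: 0.01 kg; powdered sugar: 0.24 cup

Scaling factor: 2/16 = 1/8 = 0.125.
rolled oats: 14 oz × 1/8 × 28.35 g/oz ÷ 90 g/cup ≈ 0.55 cup
chocolate chips: 1.75 cup × 1/8 × 170 g/cup ÷ 28.35 g/oz ≈ 1.31 oz
bread flour: 1/3 cup × 1/8 × 127 g/cup ÷ 1000 g/kg ≈ 0.01 kg
powdered sugar: 8 oz × 1/8 × 28.35 g/oz ÷ 120 g/cup ≈ 0.24 cup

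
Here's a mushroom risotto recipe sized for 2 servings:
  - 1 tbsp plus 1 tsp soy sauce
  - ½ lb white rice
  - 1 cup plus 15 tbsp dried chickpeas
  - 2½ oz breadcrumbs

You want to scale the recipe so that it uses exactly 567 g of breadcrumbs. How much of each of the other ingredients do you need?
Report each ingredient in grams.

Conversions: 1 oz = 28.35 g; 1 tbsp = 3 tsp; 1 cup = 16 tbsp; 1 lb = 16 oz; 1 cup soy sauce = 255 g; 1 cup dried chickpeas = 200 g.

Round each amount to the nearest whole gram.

soy sauce: 170 g; white rice: 1814 g; dried chickpeas: 3100 g

The original recipe has 70.875 g of breadcrumbs, so the scaling factor is 567 ÷ 70.875 = 8.
soy sauce: (1 tbsp + 1 tsp = 4/3 tbsp) × 8 ÷ 16 tbsp/cup × 255 g/cup = 170 g
white rice: 0.5 lb × 8 × 16 oz/lb × 28.35 g/oz ≈ 1814 g
dried chickpeas: (1 cup + 15 tbsp = 1.9375 cup) × 8 × 200 g/cup = 3100 g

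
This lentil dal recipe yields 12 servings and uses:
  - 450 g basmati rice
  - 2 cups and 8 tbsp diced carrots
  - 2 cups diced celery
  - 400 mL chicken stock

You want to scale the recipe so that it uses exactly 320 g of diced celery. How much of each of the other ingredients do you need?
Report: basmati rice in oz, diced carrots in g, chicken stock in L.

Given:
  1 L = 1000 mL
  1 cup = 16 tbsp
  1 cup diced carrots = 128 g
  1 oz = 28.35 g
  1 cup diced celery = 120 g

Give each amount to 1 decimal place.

basmati rice: 21.2 oz; diced carrots: 426.7 g; chicken stock: 0.5 L

The original recipe has 240 g of diced celery, so the scaling factor is 320 ÷ 240 = 4/3.
basmati rice: 450 g × 4/3 ÷ 28.35 g/oz ≈ 21.2 oz
diced carrots: (2 cup + 8 tbsp = 2.5 cup) × 4/3 × 128 g/cup ≈ 426.7 g
chicken stock: 400 mL × 4/3 ÷ 1000 mL/L ≈ 0.5 L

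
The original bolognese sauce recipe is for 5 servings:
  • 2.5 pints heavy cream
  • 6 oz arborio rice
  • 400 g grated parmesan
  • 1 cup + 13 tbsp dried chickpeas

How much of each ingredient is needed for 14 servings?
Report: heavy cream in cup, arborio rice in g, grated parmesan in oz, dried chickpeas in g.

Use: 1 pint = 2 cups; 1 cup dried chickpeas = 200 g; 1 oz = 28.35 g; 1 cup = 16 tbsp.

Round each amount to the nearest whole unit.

Scaling factor: 14/5 = 2.8.
heavy cream: 2.5 pint × 14/5 × 2 cup/pint = 14 cup
arborio rice: 6 oz × 14/5 × 28.35 g/oz ≈ 476 g
grated parmesan: 400 g × 14/5 ÷ 28.35 g/oz ≈ 40 oz
dried chickpeas: (1 cup + 13 tbsp = 1.8125 cup) × 14/5 × 200 g/cup = 1015 g

heavy cream: 14 cup; arborio rice: 476 g; grated parmesan: 40 oz; dried chickpeas: 1015 g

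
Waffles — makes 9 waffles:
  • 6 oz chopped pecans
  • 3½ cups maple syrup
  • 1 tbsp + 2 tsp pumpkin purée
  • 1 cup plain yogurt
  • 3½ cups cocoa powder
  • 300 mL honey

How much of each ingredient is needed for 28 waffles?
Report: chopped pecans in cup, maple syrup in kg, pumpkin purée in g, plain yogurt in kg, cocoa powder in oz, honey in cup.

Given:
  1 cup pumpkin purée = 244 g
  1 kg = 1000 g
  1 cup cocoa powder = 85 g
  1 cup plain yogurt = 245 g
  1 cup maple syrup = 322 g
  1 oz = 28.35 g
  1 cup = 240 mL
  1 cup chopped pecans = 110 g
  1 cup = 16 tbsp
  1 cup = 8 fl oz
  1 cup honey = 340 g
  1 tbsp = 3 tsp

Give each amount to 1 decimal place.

chopped pecans: 4.8 cup; maple syrup: 3.5 kg; pumpkin purée: 79.1 g; plain yogurt: 0.8 kg; cocoa powder: 32.6 oz; honey: 3.9 cup

Scaling factor: 28/9.
chopped pecans: 6 oz × 28/9 × 28.35 g/oz ÷ 110 g/cup ≈ 4.8 cup
maple syrup: 3.5 cup × 28/9 × 322 g/cup ÷ 1000 g/kg ≈ 3.5 kg
pumpkin purée: (1 tbsp + 2 tsp = 5/3 tbsp) × 28/9 ÷ 16 tbsp/cup × 244 g/cup ≈ 79.1 g
plain yogurt: 1 cup × 28/9 × 245 g/cup ÷ 1000 g/kg ≈ 0.8 kg
cocoa powder: 3.5 cup × 28/9 × 85 g/cup ÷ 28.35 g/oz ≈ 32.6 oz
honey: 300 mL × 28/9 ÷ 240 mL/cup ≈ 3.9 cup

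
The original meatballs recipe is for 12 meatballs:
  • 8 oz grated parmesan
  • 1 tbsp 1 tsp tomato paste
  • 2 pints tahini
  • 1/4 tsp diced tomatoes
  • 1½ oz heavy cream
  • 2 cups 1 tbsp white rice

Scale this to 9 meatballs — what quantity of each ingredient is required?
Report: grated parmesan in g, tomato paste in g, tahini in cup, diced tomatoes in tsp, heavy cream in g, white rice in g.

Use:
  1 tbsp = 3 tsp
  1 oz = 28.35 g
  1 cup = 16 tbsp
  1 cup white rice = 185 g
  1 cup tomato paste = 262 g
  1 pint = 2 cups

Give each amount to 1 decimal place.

Scaling factor: 9/12 = 3/4 = 0.75.
grated parmesan: 8 oz × 3/4 × 28.35 g/oz = 170.1 g
tomato paste: (1 tbsp + 1 tsp = 4/3 tbsp) × 3/4 ÷ 16 tbsp/cup × 262 g/cup ≈ 16.4 g
tahini: 2 pint × 3/4 × 2 cup/pint = 3.0 cup
diced tomatoes: 0.25 tsp × 3/4 ≈ 0.2 tsp
heavy cream: 1.5 oz × 3/4 × 28.35 g/oz ≈ 31.9 g
white rice: (2 cup + 1 tbsp = 2.0625 cup) × 3/4 × 185 g/cup ≈ 286.2 g

grated parmesan: 170.1 g; tomato paste: 16.4 g; tahini: 3.0 cup; diced tomatoes: 0.2 tsp; heavy cream: 31.9 g; white rice: 286.2 g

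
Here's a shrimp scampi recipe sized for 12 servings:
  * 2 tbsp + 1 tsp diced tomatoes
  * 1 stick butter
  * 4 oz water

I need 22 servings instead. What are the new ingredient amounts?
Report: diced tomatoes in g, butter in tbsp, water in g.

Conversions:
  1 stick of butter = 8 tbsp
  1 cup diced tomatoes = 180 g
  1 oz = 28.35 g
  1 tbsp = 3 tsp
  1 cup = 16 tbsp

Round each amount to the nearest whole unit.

Scaling factor: 22/12 = 11/6.
diced tomatoes: (2 tbsp + 1 tsp = 7/3 tbsp) × 11/6 ÷ 16 tbsp/cup × 180 g/cup ≈ 48 g
butter: 1 stick × 11/6 × 8 tbsp/stick ≈ 15 tbsp
water: 4 oz × 11/6 × 28.35 g/oz ≈ 208 g

diced tomatoes: 48 g; butter: 15 tbsp; water: 208 g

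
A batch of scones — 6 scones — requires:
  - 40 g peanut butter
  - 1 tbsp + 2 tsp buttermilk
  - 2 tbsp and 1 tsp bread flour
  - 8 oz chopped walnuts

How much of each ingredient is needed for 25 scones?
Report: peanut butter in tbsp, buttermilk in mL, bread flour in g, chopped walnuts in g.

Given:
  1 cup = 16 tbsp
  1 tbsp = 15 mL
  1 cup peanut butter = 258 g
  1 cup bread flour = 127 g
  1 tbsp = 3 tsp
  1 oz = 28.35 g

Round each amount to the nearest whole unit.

peanut butter: 10 tbsp; buttermilk: 104 mL; bread flour: 77 g; chopped walnuts: 945 g

Scaling factor: 25/6.
peanut butter: 40 g × 25/6 ÷ 258 g/cup × 16 tbsp/cup ≈ 10 tbsp
buttermilk: (1 tbsp + 2 tsp = 5/3 tbsp) × 25/6 × 15 mL/tbsp ≈ 104 mL
bread flour: (2 tbsp + 1 tsp = 7/3 tbsp) × 25/6 ÷ 16 tbsp/cup × 127 g/cup ≈ 77 g
chopped walnuts: 8 oz × 25/6 × 28.35 g/oz = 945 g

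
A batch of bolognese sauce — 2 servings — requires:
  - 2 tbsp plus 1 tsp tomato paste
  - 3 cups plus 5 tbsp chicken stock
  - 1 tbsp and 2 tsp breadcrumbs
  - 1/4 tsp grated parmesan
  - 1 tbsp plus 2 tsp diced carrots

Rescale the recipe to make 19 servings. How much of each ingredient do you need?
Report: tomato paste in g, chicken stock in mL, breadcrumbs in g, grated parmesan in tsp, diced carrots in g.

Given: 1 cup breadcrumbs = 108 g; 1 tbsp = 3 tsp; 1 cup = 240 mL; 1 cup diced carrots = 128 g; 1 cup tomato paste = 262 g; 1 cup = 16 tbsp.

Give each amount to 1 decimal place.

tomato paste: 363.0 g; chicken stock: 7552.5 mL; breadcrumbs: 106.9 g; grated parmesan: 2.4 tsp; diced carrots: 126.7 g

Scaling factor: 19/2 = 9.5.
tomato paste: (2 tbsp + 1 tsp = 7/3 tbsp) × 19/2 ÷ 16 tbsp/cup × 262 g/cup ≈ 363.0 g
chicken stock: (3 cup + 5 tbsp = 3.3125 cup) × 19/2 × 240 mL/cup = 7552.5 mL
breadcrumbs: (1 tbsp + 2 tsp = 5/3 tbsp) × 19/2 ÷ 16 tbsp/cup × 108 g/cup ≈ 106.9 g
grated parmesan: 0.25 tsp × 19/2 ≈ 2.4 tsp
diced carrots: (1 tbsp + 2 tsp = 5/3 tbsp) × 19/2 ÷ 16 tbsp/cup × 128 g/cup ≈ 126.7 g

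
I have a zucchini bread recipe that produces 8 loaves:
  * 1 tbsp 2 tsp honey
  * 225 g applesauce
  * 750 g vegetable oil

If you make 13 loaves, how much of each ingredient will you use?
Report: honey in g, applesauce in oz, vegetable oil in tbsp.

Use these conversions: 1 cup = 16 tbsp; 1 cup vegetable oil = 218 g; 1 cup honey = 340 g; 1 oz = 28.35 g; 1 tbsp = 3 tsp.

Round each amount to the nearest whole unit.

Scaling factor: 13/8 = 1.625.
honey: (1 tbsp + 2 tsp = 5/3 tbsp) × 13/8 ÷ 16 tbsp/cup × 340 g/cup ≈ 58 g
applesauce: 225 g × 13/8 ÷ 28.35 g/oz ≈ 13 oz
vegetable oil: 750 g × 13/8 ÷ 218 g/cup × 16 tbsp/cup ≈ 89 tbsp

honey: 58 g; applesauce: 13 oz; vegetable oil: 89 tbsp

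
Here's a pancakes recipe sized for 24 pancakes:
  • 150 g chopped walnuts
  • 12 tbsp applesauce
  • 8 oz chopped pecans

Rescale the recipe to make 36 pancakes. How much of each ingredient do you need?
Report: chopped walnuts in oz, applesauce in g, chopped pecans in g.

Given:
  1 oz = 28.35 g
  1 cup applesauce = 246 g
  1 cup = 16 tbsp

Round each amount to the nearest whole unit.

chopped walnuts: 8 oz; applesauce: 277 g; chopped pecans: 340 g

Scaling factor: 36/24 = 3/2 = 1.5.
chopped walnuts: 150 g × 3/2 ÷ 28.35 g/oz ≈ 8 oz
applesauce: 12 tbsp × 3/2 ÷ 16 tbsp/cup × 246 g/cup ≈ 277 g
chopped pecans: 8 oz × 3/2 × 28.35 g/oz ≈ 340 g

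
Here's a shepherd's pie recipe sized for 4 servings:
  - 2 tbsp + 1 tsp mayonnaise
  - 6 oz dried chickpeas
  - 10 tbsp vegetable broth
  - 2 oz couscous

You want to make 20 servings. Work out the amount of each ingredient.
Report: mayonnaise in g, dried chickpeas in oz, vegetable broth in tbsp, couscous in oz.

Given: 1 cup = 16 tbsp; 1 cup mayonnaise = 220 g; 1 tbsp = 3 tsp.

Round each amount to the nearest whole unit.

Scaling factor: 20/4 = 5.
mayonnaise: (2 tbsp + 1 tsp = 7/3 tbsp) × 5 ÷ 16 tbsp/cup × 220 g/cup ≈ 160 g
dried chickpeas: 6 oz × 5 = 30 oz
vegetable broth: 10 tbsp × 5 = 50 tbsp
couscous: 2 oz × 5 = 10 oz

mayonnaise: 160 g; dried chickpeas: 30 oz; vegetable broth: 50 tbsp; couscous: 10 oz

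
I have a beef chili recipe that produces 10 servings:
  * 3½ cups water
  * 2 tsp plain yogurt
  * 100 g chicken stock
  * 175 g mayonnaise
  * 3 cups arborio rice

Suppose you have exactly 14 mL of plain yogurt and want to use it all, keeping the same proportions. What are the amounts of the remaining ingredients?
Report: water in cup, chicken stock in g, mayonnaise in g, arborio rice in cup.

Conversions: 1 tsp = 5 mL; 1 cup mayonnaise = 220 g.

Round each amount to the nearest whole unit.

water: 5 cup; chicken stock: 140 g; mayonnaise: 245 g; arborio rice: 4 cup

The original recipe has 10 mL of plain yogurt, so the scaling factor is 14 ÷ 10 = 7/5 = 1.4.
water: 3.5 cup × 7/5 ≈ 5 cup
chicken stock: 100 g × 7/5 = 140 g
mayonnaise: 175 g × 7/5 = 245 g
arborio rice: 3 cup × 7/5 ≈ 4 cup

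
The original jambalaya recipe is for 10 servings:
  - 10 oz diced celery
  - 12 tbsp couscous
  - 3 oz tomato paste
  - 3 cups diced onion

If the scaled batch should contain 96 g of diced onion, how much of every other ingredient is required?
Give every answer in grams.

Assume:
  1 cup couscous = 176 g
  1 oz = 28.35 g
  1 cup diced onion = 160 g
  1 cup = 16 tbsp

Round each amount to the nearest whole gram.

diced celery: 57 g; couscous: 26 g; tomato paste: 17 g

The original recipe has 480 g of diced onion, so the scaling factor is 96 ÷ 480 = 1/5 = 0.2.
diced celery: 10 oz × 1/5 × 28.35 g/oz ≈ 57 g
couscous: 12 tbsp × 1/5 ÷ 16 tbsp/cup × 176 g/cup ≈ 26 g
tomato paste: 3 oz × 1/5 × 28.35 g/oz ≈ 17 g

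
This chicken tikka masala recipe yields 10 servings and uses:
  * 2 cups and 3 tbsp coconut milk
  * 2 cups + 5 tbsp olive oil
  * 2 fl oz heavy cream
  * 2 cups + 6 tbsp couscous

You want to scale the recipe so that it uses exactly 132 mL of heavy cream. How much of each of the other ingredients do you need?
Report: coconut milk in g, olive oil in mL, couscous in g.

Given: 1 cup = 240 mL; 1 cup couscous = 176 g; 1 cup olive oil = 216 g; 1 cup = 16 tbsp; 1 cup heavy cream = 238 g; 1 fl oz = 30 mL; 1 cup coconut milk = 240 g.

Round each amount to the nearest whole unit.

The original recipe has 60 mL of heavy cream, so the scaling factor is 132 ÷ 60 = 11/5 = 2.2.
coconut milk: (2 cup + 3 tbsp = 2.1875 cup) × 11/5 × 240 g/cup = 1155 g
olive oil: (2 cup + 5 tbsp = 2.3125 cup) × 11/5 × 240 mL/cup = 1221 mL
couscous: (2 cup + 6 tbsp = 2.375 cup) × 11/5 × 176 g/cup ≈ 920 g

coconut milk: 1155 g; olive oil: 1221 mL; couscous: 920 g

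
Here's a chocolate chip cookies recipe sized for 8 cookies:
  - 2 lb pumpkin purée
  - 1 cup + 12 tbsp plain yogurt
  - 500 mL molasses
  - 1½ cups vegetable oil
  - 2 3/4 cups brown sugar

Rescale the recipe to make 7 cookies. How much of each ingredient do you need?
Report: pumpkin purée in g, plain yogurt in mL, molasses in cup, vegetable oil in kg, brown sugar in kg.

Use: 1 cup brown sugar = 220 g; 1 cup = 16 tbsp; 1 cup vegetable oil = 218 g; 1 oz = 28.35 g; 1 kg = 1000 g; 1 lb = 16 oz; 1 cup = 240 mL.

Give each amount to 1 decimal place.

Scaling factor: 7/8 = 0.875.
pumpkin purée: 2 lb × 7/8 × 16 oz/lb × 28.35 g/oz = 793.8 g
plain yogurt: (1 cup + 12 tbsp = 1.75 cup) × 7/8 × 240 mL/cup = 367.5 mL
molasses: 500 mL × 7/8 ÷ 240 mL/cup ≈ 1.8 cup
vegetable oil: 1.5 cup × 7/8 × 218 g/cup ÷ 1000 g/kg ≈ 0.3 kg
brown sugar: 2.75 cup × 7/8 × 220 g/cup ÷ 1000 g/kg ≈ 0.5 kg

pumpkin purée: 793.8 g; plain yogurt: 367.5 mL; molasses: 1.8 cup; vegetable oil: 0.3 kg; brown sugar: 0.5 kg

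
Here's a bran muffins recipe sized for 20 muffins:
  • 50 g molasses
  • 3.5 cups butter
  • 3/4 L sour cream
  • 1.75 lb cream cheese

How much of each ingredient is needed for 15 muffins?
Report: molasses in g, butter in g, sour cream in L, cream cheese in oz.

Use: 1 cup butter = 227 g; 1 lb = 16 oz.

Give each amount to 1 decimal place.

Scaling factor: 15/20 = 3/4 = 0.75.
molasses: 50 g × 3/4 = 37.5 g
butter: 3.5 cup × 3/4 × 227 g/cup ≈ 595.9 g
sour cream: 0.75 L × 3/4 ≈ 0.6 L
cream cheese: 1.75 lb × 3/4 × 16 oz/lb = 21.0 oz

molasses: 37.5 g; butter: 595.9 g; sour cream: 0.6 L; cream cheese: 21.0 oz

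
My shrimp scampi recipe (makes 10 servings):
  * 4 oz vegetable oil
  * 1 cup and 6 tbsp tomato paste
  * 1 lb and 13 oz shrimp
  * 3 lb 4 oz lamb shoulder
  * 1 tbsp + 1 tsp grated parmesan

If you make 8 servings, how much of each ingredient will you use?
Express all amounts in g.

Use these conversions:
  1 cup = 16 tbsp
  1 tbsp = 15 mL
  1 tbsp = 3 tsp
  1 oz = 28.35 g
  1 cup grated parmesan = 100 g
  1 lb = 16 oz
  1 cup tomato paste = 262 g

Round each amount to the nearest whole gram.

vegetable oil: 91 g; tomato paste: 288 g; shrimp: 658 g; lamb shoulder: 1179 g; grated parmesan: 7 g

Scaling factor: 8/10 = 4/5 = 0.8.
vegetable oil: 4 oz × 4/5 × 28.35 g/oz ≈ 91 g
tomato paste: (1 cup + 6 tbsp = 1.375 cup) × 4/5 × 262 g/cup ≈ 288 g
shrimp: (1 lb + 13 oz = 1.8125 lb) × 4/5 × 16 oz/lb × 28.35 g/oz ≈ 658 g
lamb shoulder: (3 lb + 4 oz = 3.25 lb) × 4/5 × 16 oz/lb × 28.35 g/oz ≈ 1179 g
grated parmesan: (1 tbsp + 1 tsp = 4/3 tbsp) × 4/5 ÷ 16 tbsp/cup × 100 g/cup ≈ 7 g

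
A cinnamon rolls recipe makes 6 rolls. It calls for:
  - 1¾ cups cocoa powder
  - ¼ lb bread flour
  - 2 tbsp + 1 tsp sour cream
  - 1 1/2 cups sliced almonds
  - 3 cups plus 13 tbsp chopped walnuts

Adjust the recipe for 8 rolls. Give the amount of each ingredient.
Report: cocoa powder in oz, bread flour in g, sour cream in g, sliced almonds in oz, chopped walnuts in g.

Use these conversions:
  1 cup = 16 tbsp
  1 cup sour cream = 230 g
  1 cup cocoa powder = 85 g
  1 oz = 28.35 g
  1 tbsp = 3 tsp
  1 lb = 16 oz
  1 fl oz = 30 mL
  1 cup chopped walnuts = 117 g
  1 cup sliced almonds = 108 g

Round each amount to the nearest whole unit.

cocoa powder: 7 oz; bread flour: 151 g; sour cream: 45 g; sliced almonds: 8 oz; chopped walnuts: 595 g

Scaling factor: 8/6 = 4/3.
cocoa powder: 1.75 cup × 4/3 × 85 g/cup ÷ 28.35 g/oz ≈ 7 oz
bread flour: 0.25 lb × 4/3 × 16 oz/lb × 28.35 g/oz ≈ 151 g
sour cream: (2 tbsp + 1 tsp = 7/3 tbsp) × 4/3 ÷ 16 tbsp/cup × 230 g/cup ≈ 45 g
sliced almonds: 1.5 cup × 4/3 × 108 g/cup ÷ 28.35 g/oz ≈ 8 oz
chopped walnuts: (3 cup + 13 tbsp = 3.8125 cup) × 4/3 × 117 g/cup ≈ 595 g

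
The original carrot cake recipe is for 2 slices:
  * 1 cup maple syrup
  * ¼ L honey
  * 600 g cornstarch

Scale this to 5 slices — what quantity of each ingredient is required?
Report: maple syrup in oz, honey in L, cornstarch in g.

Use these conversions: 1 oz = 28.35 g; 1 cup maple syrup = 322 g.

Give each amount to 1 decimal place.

maple syrup: 28.4 oz; honey: 0.6 L; cornstarch: 1500.0 g

Scaling factor: 5/2 = 2.5.
maple syrup: 1 cup × 5/2 × 322 g/cup ÷ 28.35 g/oz ≈ 28.4 oz
honey: 0.25 L × 5/2 ≈ 0.6 L
cornstarch: 600 g × 5/2 = 1500.0 g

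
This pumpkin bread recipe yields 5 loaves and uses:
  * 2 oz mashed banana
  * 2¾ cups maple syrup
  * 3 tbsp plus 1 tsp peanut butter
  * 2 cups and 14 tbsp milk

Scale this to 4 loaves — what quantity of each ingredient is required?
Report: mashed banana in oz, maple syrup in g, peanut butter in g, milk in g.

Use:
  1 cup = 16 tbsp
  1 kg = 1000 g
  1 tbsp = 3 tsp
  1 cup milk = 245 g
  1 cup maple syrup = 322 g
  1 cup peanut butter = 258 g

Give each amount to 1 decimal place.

Scaling factor: 4/5 = 0.8.
mashed banana: 2 oz × 4/5 = 1.6 oz
maple syrup: 2.75 cup × 4/5 × 322 g/cup = 708.4 g
peanut butter: (3 tbsp + 1 tsp = 10/3 tbsp) × 4/5 ÷ 16 tbsp/cup × 258 g/cup = 43.0 g
milk: (2 cup + 14 tbsp = 2.875 cup) × 4/5 × 245 g/cup = 563.5 g

mashed banana: 1.6 oz; maple syrup: 708.4 g; peanut butter: 43.0 g; milk: 563.5 g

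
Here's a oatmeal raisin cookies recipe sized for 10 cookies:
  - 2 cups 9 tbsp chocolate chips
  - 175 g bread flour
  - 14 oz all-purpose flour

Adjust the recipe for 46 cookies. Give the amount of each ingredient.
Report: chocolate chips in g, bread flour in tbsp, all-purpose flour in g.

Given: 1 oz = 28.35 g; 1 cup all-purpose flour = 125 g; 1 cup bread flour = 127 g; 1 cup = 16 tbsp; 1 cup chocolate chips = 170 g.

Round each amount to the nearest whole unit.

chocolate chips: 2004 g; bread flour: 101 tbsp; all-purpose flour: 1826 g

Scaling factor: 46/10 = 23/5 = 4.6.
chocolate chips: (2 cup + 9 tbsp = 2.5625 cup) × 23/5 × 170 g/cup ≈ 2004 g
bread flour: 175 g × 23/5 ÷ 127 g/cup × 16 tbsp/cup ≈ 101 tbsp
all-purpose flour: 14 oz × 23/5 × 28.35 g/oz ≈ 1826 g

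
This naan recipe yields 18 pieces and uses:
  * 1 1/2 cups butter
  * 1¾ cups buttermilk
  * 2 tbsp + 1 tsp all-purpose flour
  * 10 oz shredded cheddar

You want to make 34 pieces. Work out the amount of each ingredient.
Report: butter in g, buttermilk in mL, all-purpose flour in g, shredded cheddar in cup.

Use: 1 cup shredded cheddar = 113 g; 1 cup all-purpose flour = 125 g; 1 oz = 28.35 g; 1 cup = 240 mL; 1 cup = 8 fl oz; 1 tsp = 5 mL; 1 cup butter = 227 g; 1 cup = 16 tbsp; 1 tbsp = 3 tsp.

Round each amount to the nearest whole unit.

Scaling factor: 34/18 = 17/9.
butter: 1.5 cup × 17/9 × 227 g/cup ≈ 643 g
buttermilk: 1.75 cup × 17/9 × 240 mL/cup ≈ 793 mL
all-purpose flour: (2 tbsp + 1 tsp = 7/3 tbsp) × 17/9 ÷ 16 tbsp/cup × 125 g/cup ≈ 34 g
shredded cheddar: 10 oz × 17/9 × 28.35 g/oz ÷ 113 g/cup ≈ 5 cup

butter: 643 g; buttermilk: 793 mL; all-purpose flour: 34 g; shredded cheddar: 5 cup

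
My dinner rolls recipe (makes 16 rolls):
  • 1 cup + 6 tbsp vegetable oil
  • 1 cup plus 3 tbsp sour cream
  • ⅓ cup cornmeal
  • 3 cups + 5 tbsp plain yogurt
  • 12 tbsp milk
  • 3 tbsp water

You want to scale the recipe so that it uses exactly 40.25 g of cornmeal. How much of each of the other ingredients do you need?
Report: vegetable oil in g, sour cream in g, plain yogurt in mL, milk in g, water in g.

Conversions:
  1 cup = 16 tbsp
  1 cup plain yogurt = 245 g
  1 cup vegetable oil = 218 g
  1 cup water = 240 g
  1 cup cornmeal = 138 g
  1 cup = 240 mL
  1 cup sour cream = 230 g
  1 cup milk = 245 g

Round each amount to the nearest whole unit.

The original recipe has 46 g of cornmeal, so the scaling factor is 40.25 ÷ 46 = 7/8 = 0.875.
vegetable oil: (1 cup + 6 tbsp = 1.375 cup) × 7/8 × 218 g/cup ≈ 262 g
sour cream: (1 cup + 3 tbsp = 1.1875 cup) × 7/8 × 230 g/cup ≈ 239 g
plain yogurt: (3 cup + 5 tbsp = 3.3125 cup) × 7/8 × 240 mL/cup ≈ 696 mL
milk: 12 tbsp × 7/8 ÷ 16 tbsp/cup × 245 g/cup ≈ 161 g
water: 3 tbsp × 7/8 ÷ 16 tbsp/cup × 240 g/cup ≈ 39 g

vegetable oil: 262 g; sour cream: 239 g; plain yogurt: 696 mL; milk: 161 g; water: 39 g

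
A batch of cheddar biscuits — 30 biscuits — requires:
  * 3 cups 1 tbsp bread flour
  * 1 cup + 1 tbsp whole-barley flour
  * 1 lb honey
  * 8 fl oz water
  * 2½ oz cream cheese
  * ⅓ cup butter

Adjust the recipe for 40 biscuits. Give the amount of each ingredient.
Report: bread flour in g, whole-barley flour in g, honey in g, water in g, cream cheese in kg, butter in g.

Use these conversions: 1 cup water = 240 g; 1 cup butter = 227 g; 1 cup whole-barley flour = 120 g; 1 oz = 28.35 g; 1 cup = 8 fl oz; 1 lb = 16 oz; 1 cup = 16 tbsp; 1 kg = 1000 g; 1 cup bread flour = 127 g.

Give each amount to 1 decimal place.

bread flour: 518.6 g; whole-barley flour: 170.0 g; honey: 604.8 g; water: 320.0 g; cream cheese: 0.1 kg; butter: 100.9 g

Scaling factor: 40/30 = 4/3.
bread flour: (3 cup + 1 tbsp = 3.0625 cup) × 4/3 × 127 g/cup ≈ 518.6 g
whole-barley flour: (1 cup + 1 tbsp = 1.0625 cup) × 4/3 × 120 g/cup = 170.0 g
honey: 1 lb × 4/3 × 16 oz/lb × 28.35 g/oz = 604.8 g
water: 8 fl oz × 4/3 ÷ 8 fl oz/cup × 240 g/cup = 320.0 g
cream cheese: 2.5 oz × 4/3 × 28.35 g/oz ÷ 1000 g/kg ≈ 0.1 kg
butter: 1/3 cup × 4/3 × 227 g/cup ≈ 100.9 g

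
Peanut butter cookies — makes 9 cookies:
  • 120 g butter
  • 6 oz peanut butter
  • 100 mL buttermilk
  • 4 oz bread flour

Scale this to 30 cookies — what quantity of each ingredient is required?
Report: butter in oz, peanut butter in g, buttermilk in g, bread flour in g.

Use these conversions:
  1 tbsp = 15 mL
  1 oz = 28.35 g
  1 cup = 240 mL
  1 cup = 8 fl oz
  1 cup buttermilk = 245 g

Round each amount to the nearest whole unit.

butter: 14 oz; peanut butter: 567 g; buttermilk: 340 g; bread flour: 378 g

Scaling factor: 30/9 = 10/3.
butter: 120 g × 10/3 ÷ 28.35 g/oz ≈ 14 oz
peanut butter: 6 oz × 10/3 × 28.35 g/oz = 567 g
buttermilk: 100 mL × 10/3 ÷ 240 mL/cup × 245 g/cup ≈ 340 g
bread flour: 4 oz × 10/3 × 28.35 g/oz = 378 g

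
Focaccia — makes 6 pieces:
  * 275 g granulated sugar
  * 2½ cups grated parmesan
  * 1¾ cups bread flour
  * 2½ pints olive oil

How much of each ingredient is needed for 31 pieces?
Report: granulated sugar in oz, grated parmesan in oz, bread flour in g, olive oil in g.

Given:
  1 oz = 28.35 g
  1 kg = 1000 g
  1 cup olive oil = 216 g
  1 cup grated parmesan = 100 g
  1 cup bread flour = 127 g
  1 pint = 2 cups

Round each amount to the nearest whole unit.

granulated sugar: 50 oz; grated parmesan: 46 oz; bread flour: 1148 g; olive oil: 5580 g

Scaling factor: 31/6.
granulated sugar: 275 g × 31/6 ÷ 28.35 g/oz ≈ 50 oz
grated parmesan: 2.5 cup × 31/6 × 100 g/cup ÷ 28.35 g/oz ≈ 46 oz
bread flour: 1.75 cup × 31/6 × 127 g/cup ≈ 1148 g
olive oil: 2.5 pint × 31/6 × 2 cup/pint × 216 g/cup = 5580 g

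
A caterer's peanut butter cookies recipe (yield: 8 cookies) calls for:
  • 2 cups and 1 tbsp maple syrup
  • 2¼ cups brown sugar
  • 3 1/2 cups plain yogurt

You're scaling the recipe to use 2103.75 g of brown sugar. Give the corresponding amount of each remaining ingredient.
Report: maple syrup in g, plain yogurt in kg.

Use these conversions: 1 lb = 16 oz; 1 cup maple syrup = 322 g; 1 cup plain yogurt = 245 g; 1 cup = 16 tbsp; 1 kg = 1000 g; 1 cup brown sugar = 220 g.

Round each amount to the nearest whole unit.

The original recipe has 495 g of brown sugar, so the scaling factor is 2103.75 ÷ 495 = 17/4 = 4.25.
maple syrup: (2 cup + 1 tbsp = 2.0625 cup) × 17/4 × 322 g/cup ≈ 2823 g
plain yogurt: 3.5 cup × 17/4 × 245 g/cup ÷ 1000 g/kg ≈ 4 kg

maple syrup: 2823 g; plain yogurt: 4 kg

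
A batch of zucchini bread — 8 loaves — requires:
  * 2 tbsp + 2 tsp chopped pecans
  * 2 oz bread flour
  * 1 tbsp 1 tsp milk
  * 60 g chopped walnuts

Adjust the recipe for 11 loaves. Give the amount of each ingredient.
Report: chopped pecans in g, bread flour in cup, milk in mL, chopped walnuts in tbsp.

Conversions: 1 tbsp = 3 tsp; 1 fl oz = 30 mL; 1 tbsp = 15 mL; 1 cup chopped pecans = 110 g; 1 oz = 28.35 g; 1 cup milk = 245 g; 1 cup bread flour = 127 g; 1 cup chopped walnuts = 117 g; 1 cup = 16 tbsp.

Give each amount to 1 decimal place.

Scaling factor: 11/8 = 1.375.
chopped pecans: (2 tbsp + 2 tsp = 8/3 tbsp) × 11/8 ÷ 16 tbsp/cup × 110 g/cup ≈ 25.2 g
bread flour: 2 oz × 11/8 × 28.35 g/oz ÷ 127 g/cup ≈ 0.6 cup
milk: (1 tbsp + 1 tsp = 4/3 tbsp) × 11/8 × 15 mL/tbsp = 27.5 mL
chopped walnuts: 60 g × 11/8 ÷ 117 g/cup × 16 tbsp/cup ≈ 11.3 tbsp

chopped pecans: 25.2 g; bread flour: 0.6 cup; milk: 27.5 mL; chopped walnuts: 11.3 tbsp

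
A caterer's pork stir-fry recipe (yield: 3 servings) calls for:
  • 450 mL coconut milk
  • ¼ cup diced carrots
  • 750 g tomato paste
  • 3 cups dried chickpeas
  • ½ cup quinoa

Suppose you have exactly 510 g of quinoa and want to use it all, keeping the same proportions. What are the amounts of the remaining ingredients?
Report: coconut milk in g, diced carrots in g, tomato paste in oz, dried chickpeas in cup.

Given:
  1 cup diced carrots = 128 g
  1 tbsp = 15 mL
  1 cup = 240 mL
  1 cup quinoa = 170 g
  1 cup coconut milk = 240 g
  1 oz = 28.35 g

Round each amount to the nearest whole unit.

The original recipe has 85 g of quinoa, so the scaling factor is 510 ÷ 85 = 6.
coconut milk: 450 mL × 6 ÷ 240 mL/cup × 240 g/cup = 2700 g
diced carrots: 0.25 cup × 6 × 128 g/cup = 192 g
tomato paste: 750 g × 6 ÷ 28.35 g/oz ≈ 159 oz
dried chickpeas: 3 cup × 6 = 18 cup

coconut milk: 2700 g; diced carrots: 192 g; tomato paste: 159 oz; dried chickpeas: 18 cup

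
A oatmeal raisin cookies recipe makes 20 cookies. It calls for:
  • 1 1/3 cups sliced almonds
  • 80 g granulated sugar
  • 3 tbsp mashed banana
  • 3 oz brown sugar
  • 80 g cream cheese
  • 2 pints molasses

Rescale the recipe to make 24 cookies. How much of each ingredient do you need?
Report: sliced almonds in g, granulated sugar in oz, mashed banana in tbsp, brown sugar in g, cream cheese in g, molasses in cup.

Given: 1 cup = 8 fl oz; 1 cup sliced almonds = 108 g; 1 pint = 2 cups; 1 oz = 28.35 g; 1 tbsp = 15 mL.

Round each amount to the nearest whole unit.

Scaling factor: 24/20 = 6/5 = 1.2.
sliced almonds: 4/3 cup × 6/5 × 108 g/cup ≈ 173 g
granulated sugar: 80 g × 6/5 ÷ 28.35 g/oz ≈ 3 oz
mashed banana: 3 tbsp × 6/5 ≈ 4 tbsp
brown sugar: 3 oz × 6/5 × 28.35 g/oz ≈ 102 g
cream cheese: 80 g × 6/5 = 96 g
molasses: 2 pint × 6/5 × 2 cup/pint ≈ 5 cup

sliced almonds: 173 g; granulated sugar: 3 oz; mashed banana: 4 tbsp; brown sugar: 102 g; cream cheese: 96 g; molasses: 5 cup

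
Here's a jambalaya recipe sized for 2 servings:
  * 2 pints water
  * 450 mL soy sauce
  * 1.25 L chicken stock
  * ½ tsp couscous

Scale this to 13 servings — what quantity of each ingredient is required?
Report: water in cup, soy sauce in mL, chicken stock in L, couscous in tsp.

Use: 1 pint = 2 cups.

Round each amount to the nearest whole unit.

water: 26 cup; soy sauce: 2925 mL; chicken stock: 8 L; couscous: 3 tsp

Scaling factor: 13/2 = 6.5.
water: 2 pint × 13/2 × 2 cup/pint = 26 cup
soy sauce: 450 mL × 13/2 = 2925 mL
chicken stock: 1.25 L × 13/2 ≈ 8 L
couscous: 0.5 tsp × 13/2 ≈ 3 tsp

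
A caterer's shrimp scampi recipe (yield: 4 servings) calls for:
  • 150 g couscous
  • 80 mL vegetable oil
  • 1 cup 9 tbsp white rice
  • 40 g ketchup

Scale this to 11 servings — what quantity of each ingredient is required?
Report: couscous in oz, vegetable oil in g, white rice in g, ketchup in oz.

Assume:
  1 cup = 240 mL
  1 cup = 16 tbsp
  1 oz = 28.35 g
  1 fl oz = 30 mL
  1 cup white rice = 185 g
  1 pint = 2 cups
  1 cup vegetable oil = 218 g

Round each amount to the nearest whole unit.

Scaling factor: 11/4 = 2.75.
couscous: 150 g × 11/4 ÷ 28.35 g/oz ≈ 15 oz
vegetable oil: 80 mL × 11/4 ÷ 240 mL/cup × 218 g/cup ≈ 200 g
white rice: (1 cup + 9 tbsp = 1.5625 cup) × 11/4 × 185 g/cup ≈ 795 g
ketchup: 40 g × 11/4 ÷ 28.35 g/oz ≈ 4 oz

couscous: 15 oz; vegetable oil: 200 g; white rice: 795 g; ketchup: 4 oz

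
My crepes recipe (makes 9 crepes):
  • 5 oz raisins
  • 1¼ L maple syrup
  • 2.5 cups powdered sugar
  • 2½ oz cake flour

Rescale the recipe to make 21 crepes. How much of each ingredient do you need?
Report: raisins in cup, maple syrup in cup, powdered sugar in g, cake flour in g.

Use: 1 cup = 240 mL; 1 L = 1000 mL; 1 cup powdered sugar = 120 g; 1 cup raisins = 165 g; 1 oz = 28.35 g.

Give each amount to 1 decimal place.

Scaling factor: 21/9 = 7/3.
raisins: 5 oz × 7/3 × 28.35 g/oz ÷ 165 g/cup ≈ 2.0 cup
maple syrup: 1.25 L × 7/3 × 1000 mL/L ÷ 240 mL/cup ≈ 12.2 cup
powdered sugar: 2.5 cup × 7/3 × 120 g/cup = 700.0 g
cake flour: 2.5 oz × 7/3 × 28.35 g/oz ≈ 165.4 g

raisins: 2.0 cup; maple syrup: 12.2 cup; powdered sugar: 700.0 g; cake flour: 165.4 g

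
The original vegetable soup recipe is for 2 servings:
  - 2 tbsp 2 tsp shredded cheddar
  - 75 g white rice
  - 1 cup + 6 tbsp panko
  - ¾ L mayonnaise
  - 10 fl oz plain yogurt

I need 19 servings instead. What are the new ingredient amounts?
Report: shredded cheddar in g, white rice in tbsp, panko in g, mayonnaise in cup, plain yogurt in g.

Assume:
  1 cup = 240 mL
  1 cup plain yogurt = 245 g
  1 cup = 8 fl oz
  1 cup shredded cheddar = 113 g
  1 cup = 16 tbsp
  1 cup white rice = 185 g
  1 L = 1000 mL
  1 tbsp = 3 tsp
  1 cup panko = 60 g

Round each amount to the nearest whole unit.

Scaling factor: 19/2 = 9.5.
shredded cheddar: (2 tbsp + 2 tsp = 8/3 tbsp) × 19/2 ÷ 16 tbsp/cup × 113 g/cup ≈ 179 g
white rice: 75 g × 19/2 ÷ 185 g/cup × 16 tbsp/cup ≈ 62 tbsp
panko: (1 cup + 6 tbsp = 1.375 cup) × 19/2 × 60 g/cup ≈ 784 g
mayonnaise: 0.75 L × 19/2 × 1000 mL/L ÷ 240 mL/cup ≈ 30 cup
plain yogurt: 10 fl oz × 19/2 ÷ 8 fl oz/cup × 245 g/cup ≈ 2909 g

shredded cheddar: 179 g; white rice: 62 tbsp; panko: 784 g; mayonnaise: 30 cup; plain yogurt: 2909 g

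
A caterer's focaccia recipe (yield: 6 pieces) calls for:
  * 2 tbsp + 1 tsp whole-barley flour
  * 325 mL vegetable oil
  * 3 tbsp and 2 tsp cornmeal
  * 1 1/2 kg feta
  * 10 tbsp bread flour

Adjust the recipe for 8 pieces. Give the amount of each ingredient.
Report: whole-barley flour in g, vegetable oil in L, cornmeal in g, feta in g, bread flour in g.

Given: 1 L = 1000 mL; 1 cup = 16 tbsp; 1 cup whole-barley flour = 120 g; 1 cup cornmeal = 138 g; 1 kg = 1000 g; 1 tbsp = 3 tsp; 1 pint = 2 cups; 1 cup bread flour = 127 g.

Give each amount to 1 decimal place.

whole-barley flour: 23.3 g; vegetable oil: 0.4 L; cornmeal: 42.2 g; feta: 2000.0 g; bread flour: 105.8 g

Scaling factor: 8/6 = 4/3.
whole-barley flour: (2 tbsp + 1 tsp = 7/3 tbsp) × 4/3 ÷ 16 tbsp/cup × 120 g/cup ≈ 23.3 g
vegetable oil: 325 mL × 4/3 ÷ 1000 mL/L ≈ 0.4 L
cornmeal: (3 tbsp + 2 tsp = 11/3 tbsp) × 4/3 ÷ 16 tbsp/cup × 138 g/cup ≈ 42.2 g
feta: 1.5 kg × 4/3 × 1000 g/kg = 2000.0 g
bread flour: 10 tbsp × 4/3 ÷ 16 tbsp/cup × 127 g/cup ≈ 105.8 g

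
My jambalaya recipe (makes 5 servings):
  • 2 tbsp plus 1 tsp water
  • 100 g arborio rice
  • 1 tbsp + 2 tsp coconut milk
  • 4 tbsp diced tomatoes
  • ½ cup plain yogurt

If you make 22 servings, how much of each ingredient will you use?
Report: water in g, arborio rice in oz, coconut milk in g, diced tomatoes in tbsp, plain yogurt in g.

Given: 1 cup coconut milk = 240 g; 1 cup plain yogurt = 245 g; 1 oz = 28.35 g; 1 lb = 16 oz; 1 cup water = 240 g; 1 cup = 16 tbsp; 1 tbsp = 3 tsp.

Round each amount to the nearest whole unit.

Scaling factor: 22/5 = 4.4.
water: (2 tbsp + 1 tsp = 7/3 tbsp) × 22/5 ÷ 16 tbsp/cup × 240 g/cup = 154 g
arborio rice: 100 g × 22/5 ÷ 28.35 g/oz ≈ 16 oz
coconut milk: (1 tbsp + 2 tsp = 5/3 tbsp) × 22/5 ÷ 16 tbsp/cup × 240 g/cup = 110 g
diced tomatoes: 4 tbsp × 22/5 ≈ 18 tbsp
plain yogurt: 0.5 cup × 22/5 × 245 g/cup = 539 g

water: 154 g; arborio rice: 16 oz; coconut milk: 110 g; diced tomatoes: 18 tbsp; plain yogurt: 539 g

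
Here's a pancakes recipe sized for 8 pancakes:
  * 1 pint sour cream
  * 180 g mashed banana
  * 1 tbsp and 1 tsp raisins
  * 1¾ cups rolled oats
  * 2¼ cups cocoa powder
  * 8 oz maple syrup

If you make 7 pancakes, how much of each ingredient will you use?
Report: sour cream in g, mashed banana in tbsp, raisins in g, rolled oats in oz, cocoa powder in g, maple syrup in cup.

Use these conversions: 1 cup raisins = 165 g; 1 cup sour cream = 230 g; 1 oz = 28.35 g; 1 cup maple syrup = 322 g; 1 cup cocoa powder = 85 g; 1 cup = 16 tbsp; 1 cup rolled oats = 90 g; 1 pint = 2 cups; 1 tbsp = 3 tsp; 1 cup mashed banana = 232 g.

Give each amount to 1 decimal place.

Scaling factor: 7/8 = 0.875.
sour cream: 1 pint × 7/8 × 2 cup/pint × 230 g/cup = 402.5 g
mashed banana: 180 g × 7/8 ÷ 232 g/cup × 16 tbsp/cup ≈ 10.9 tbsp
raisins: (1 tbsp + 1 tsp = 4/3 tbsp) × 7/8 ÷ 16 tbsp/cup × 165 g/cup ≈ 12.0 g
rolled oats: 1.75 cup × 7/8 × 90 g/cup ÷ 28.35 g/oz ≈ 4.9 oz
cocoa powder: 2.25 cup × 7/8 × 85 g/cup ≈ 167.3 g
maple syrup: 8 oz × 7/8 × 28.35 g/oz ÷ 322 g/cup ≈ 0.6 cup

sour cream: 402.5 g; mashed banana: 10.9 tbsp; raisins: 12.0 g; rolled oats: 4.9 oz; cocoa powder: 167.3 g; maple syrup: 0.6 cup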